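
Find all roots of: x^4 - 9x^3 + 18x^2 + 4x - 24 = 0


Let p(x) = x^4 - 9x^3 + 18x^2 + 4x - 24. By the rational root theorem (leading coefficient 1), any rational root is an integer divisor of 24: try ±1, ±2, ... in turn.
Test x = 1: value = -10 ≠ 0.
Test x = -1: value = 0 ✓, so (x + 1) is a factor.
Synthetic division by (x + 1): bring down 1; 1(-1) - 9 = -10; (-10)(-1) + 18 = 28; 28(-1) + 4 = -24; (-24)(-1) - 24 = 0 → quotient x^3 - 10x^2 + 28x - 24, remainder 0.
Continue with the quotient x^3 - 10x^2 + 28x - 24 (candidates must divide 24; re-test x = -1 first in case it repeats).
Test x = -1: value = -63 ≠ 0.
Test x = 2: value = 0 ✓, so (x - 2) is a factor.
Synthetic division by (x - 2): bring down 1; 1(2) - 10 = -8; (-8)(2) + 28 = 12; 12(2) - 24 = 0 → quotient x^2 - 8x + 12, remainder 0.
Solve the quadratic x^2 - 8x + 12 = 0: discriminant = (-8)^2 - 4(1)(12) = 64 - 48 = 16.
sqrt(16) = 4, so x = (8 ± 4)/2: x = 6 or x = 2.
Collecting all roots found:

x = -1, x = 2 (multiplicity 2), x = 6


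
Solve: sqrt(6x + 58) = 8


Square both sides: 6x + 58 = 8^2 = 64
6x = 64 - 58 = 6
x = 1
Check: sqrt(6*1 + 58) = sqrt(64) = 8 ✓

x = 1


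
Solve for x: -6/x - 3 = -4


Subtract -3 from both sides: -6/x = -1
Multiply both sides by x: -6 = -1 * x
Divide by -1: x = 6

x = 6


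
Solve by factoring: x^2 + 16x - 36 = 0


We need two numbers that multiply to -36 and add to 16.
Those numbers are -2 and 18 (since (-2) * 18 = -36 and (-2) + 18 = 16).
So x^2 + 16x - 36 = (x - 2)(x + 18) = 0
Setting each factor to zero: x = 2 or x = -18

x = -18, x = 2


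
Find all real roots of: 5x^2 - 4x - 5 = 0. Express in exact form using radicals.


Using the quadratic formula: x = (-b ± sqrt(b^2 - 4ac)) / (2a)
Here a = 5, b = -4, c = -5
Discriminant = b^2 - 4ac = (-4)^2 - 4(5)(-5) = 16 + 100 = 116
Since discriminant = 116 > 0, there are two real roots.
x = (4 ± 2*sqrt(29)) / 10
Simplifying: x = (2 ± sqrt(29)) / 5
Numerically: x ≈ 1.4770 or x ≈ -0.6770

x = (2 + sqrt(29)) / 5 or x = (2 - sqrt(29)) / 5


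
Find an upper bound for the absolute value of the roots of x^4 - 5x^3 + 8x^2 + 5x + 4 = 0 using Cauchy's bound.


Cauchy's bound: all roots r satisfy |r| <= 1 + max(|a_i/a_n|) for i = 0,...,n-1
where a_n is the leading coefficient.

Coefficients: [1, -5, 8, 5, 4]
Leading coefficient a_n = 1
Ratios |a_i/a_n|: 5, 8, 5, 4
Maximum ratio: 8
Cauchy's bound: |r| <= 1 + 8 = 9

Upper bound = 9


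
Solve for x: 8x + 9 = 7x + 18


Starting with: 8x + 9 = 7x + 18
Move all x terms to left: (8 - 7)x = 18 - 9
Simplify: x = 9
Divide both sides by 1: x = 9

x = 9


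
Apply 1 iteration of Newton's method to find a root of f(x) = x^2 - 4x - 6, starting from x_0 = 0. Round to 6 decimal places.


Newton's method: x_(n+1) = x_n - f(x_n)/f'(x_n)
f(x) = x^2 - 4x - 6
f'(x) = 2x - 4

Iteration 1:
  f(0.000000) = -6.000000
  f'(0.000000) = -4.000000
  x_1 = 0.000000 - (-6.000000)/(-4.000000) = -1.500000

x_1 = -1.500000


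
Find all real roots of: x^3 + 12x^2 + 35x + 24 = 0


Let p(x) = x^3 + 12x^2 + 35x + 24. By the rational root theorem (leading coefficient 1), any rational root is an integer divisor of 24: try ±1, ±2, ... in turn.
Test x = 1: value = 72 ≠ 0.
Test x = -1: value = 0 ✓, so (x + 1) is a factor.
Synthetic division by (x + 1): bring down 1; 1(-1) + 12 = 11; 11(-1) + 35 = 24; 24(-1) + 24 = 0 → quotient x^2 + 11x + 24, remainder 0.
Solve the quadratic x^2 + 11x + 24 = 0: discriminant = 11^2 - 4(1)(24) = 121 - 96 = 25.
sqrt(25) = 5, so x = (-11 ± 5)/2: x = -3 or x = -8.

x = -8, x = -3, x = -1


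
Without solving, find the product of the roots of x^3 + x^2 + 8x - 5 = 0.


By Vieta's formulas for x^3 + bx^2 + cx + d = 0:
  r1 + r2 + r3 = -b/a = -1
  r1*r2 + r1*r3 + r2*r3 = c/a = 8
  r1*r2*r3 = -d/a = 5


Product = 5


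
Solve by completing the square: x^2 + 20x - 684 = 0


Start: x^2 + 20x - 684 = 0
Move constant: x^2 + 20x = 684
Half of 20 is 10, squared is 100
Add 100 to both sides: x^2 + 20x + 100 = 784
(x + 10)^2 = 784
x + 10 = ±28
x = -10 + 28 = 18 or x = -10 - 28 = -38

x = -38, x = 18


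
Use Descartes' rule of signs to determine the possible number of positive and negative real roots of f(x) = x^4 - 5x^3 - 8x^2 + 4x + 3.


Descartes' rule of signs:

For positive roots, count sign changes in f(x) = x^4 - 5x^3 - 8x^2 + 4x + 3:
Signs of coefficients: +, -, -, +, +
Number of sign changes: 2
Possible positive real roots: 2, 0

For negative roots, examine f(-x) = x^4 + 5x^3 - 8x^2 - 4x + 3:
Signs of coefficients: +, +, -, -, +
Number of sign changes: 2
Possible negative real roots: 2, 0

Positive roots: 2 or 0; Negative roots: 2 or 0


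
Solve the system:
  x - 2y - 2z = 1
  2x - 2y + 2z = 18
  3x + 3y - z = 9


Using Cramer's rule. Expand each determinant along the first row.
D  = 1*[(-2)*(-1) - 2*3] - (-2)*[2*(-1) - 2*3] + (-2)*[2*3 - (-2)*3]
  = 1*(-4) - (-2)*(-8) + (-2)*(12) = -44
Dx = 1*[(-2)*(-1) - 2*3] - (-2)*[18*(-1) - 2*9] + (-2)*[18*3 - (-2)*9]
  = 1*(-4) - (-2)*(-36) + (-2)*(72) = -220
Dy = 1*[18*(-1) - 2*9] - 1*[2*(-1) - 2*3] + (-2)*[2*9 - 18*3]
  = 1*(-36) - 1*(-8) + (-2)*(-36) = 44
Dz = 1*[(-2)*9 - 18*3] - (-2)*[2*9 - 18*3] + 1*[2*3 - (-2)*3]
  = 1*(-72) - (-2)*(-36) + 1*(12) = -132
x = Dx/D = -220/-44 = 5, y = Dy/D = 44/-44 = -1, z = Dz/D = -132/-44 = 3
Check eq1: (1)(5) + (-2)(-1) + (-2)(3) = 1 = 1 ✓
Check eq2: (2)(5) + (-2)(-1) + (2)(3) = 18 = 18 ✓
Check eq3: (3)(5) + (3)(-1) + (-1)(3) = 9 = 9 ✓

x = 5, y = -1, z = 3


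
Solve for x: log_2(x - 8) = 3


Convert to exponential form: x - 8 = 2^3 = 8
x = 8 + 8 = 16
Check: log_2(16 - 8) = log_2(8) = log_2(8) = 3 ✓

x = 16


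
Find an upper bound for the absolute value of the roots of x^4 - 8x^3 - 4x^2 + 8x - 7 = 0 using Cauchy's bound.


Cauchy's bound: all roots r satisfy |r| <= 1 + max(|a_i/a_n|) for i = 0,...,n-1
where a_n is the leading coefficient.

Coefficients: [1, -8, -4, 8, -7]
Leading coefficient a_n = 1
Ratios |a_i/a_n|: 8, 4, 8, 7
Maximum ratio: 8
Cauchy's bound: |r| <= 1 + 8 = 9

Upper bound = 9


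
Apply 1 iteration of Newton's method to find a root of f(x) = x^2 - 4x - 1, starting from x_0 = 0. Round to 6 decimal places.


Newton's method: x_(n+1) = x_n - f(x_n)/f'(x_n)
f(x) = x^2 - 4x - 1
f'(x) = 2x - 4

Iteration 1:
  f(0.000000) = -1.000000
  f'(0.000000) = -4.000000
  x_1 = 0.000000 - (-1.000000)/(-4.000000) = -0.250000

x_1 = -0.250000


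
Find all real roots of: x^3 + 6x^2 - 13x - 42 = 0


Let p(x) = x^3 + 6x^2 - 13x - 42. By the rational root theorem (leading coefficient 1), any rational root is an integer divisor of 42: try ±1, ±2, ... in turn.
Test x = 1: value = -48 ≠ 0.
Test x = -1: value = -24 ≠ 0.
Test x = 2: value = -36 ≠ 0.
Test x = -2: value = 0 ✓, so (x + 2) is a factor.
Synthetic division by (x + 2): bring down 1; 1(-2) + 6 = 4; 4(-2) - 13 = -21; (-21)(-2) - 42 = 0 → quotient x^2 + 4x - 21, remainder 0.
Solve the quadratic x^2 + 4x - 21 = 0: discriminant = 4^2 - 4(1)(-21) = 16 + 84 = 100.
sqrt(100) = 10, so x = (-4 ± 10)/2: x = 3 or x = -7.

x = -7, x = -2, x = 3


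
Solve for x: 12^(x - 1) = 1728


Express both sides with the same base.
1728 = 12^3
Since the bases match, equate exponents: x - 1 = 3
So x = 3 - (-1) = 4

x = 4


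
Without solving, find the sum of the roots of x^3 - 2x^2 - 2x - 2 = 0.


By Vieta's formulas for x^3 + bx^2 + cx + d = 0:
  r1 + r2 + r3 = -b/a = 2
  r1*r2 + r1*r3 + r2*r3 = c/a = -2
  r1*r2*r3 = -d/a = 2


Sum = 2


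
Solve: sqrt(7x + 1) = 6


Square both sides: 7x + 1 = 6^2 = 36
7x = 36 - 1 = 35
x = 5
Check: sqrt(7*5 + 1) = sqrt(36) = 6 ✓

x = 5


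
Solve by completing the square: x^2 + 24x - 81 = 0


Start: x^2 + 24x - 81 = 0
Move constant: x^2 + 24x = 81
Half of 24 is 12, squared is 144
Add 144 to both sides: x^2 + 24x + 144 = 225
(x + 12)^2 = 225
x + 12 = ±15
x = -12 + 15 = 3 or x = -12 - 15 = -27

x = -27, x = 3


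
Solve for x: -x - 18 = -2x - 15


Starting with: -x - 18 = -2x - 15
Move all x terms to left: (-1 + 2)x = -15 + 18
Simplify: x = 3
Divide both sides by 1: x = 3

x = 3


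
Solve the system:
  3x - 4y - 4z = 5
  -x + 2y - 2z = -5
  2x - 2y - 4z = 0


Using Cramer's rule. Expand each determinant along the first row.
D  = 3*[2*(-4) - (-2)*(-2)] - (-4)*[(-1)*(-4) - (-2)*2] + (-4)*[(-1)*(-2) - 2*2]
  = 3*(-12) - (-4)*(8) + (-4)*(-2) = 4
Dx = 5*[2*(-4) - (-2)*(-2)] - (-4)*[(-5)*(-4) - (-2)*0] + (-4)*[(-5)*(-2) - 2*0]
  = 5*(-12) - (-4)*(20) + (-4)*(10) = -20
Dy = 3*[(-5)*(-4) - (-2)*0] - 5*[(-1)*(-4) - (-2)*2] + (-4)*[(-1)*0 - (-5)*2]
  = 3*(20) - 5*(8) + (-4)*(10) = -20
Dz = 3*[2*0 - (-5)*(-2)] - (-4)*[(-1)*0 - (-5)*2] + 5*[(-1)*(-2) - 2*2]
  = 3*(-10) - (-4)*(10) + 5*(-2) = 0
x = Dx/D = -20/4 = -5, y = Dy/D = -20/4 = -5, z = Dz/D = 0/4 = 0
Check eq1: (3)(-5) + (-4)(-5) + (-4)(0) = 5 = 5 ✓
Check eq2: (-1)(-5) + (2)(-5) + (-2)(0) = -5 = -5 ✓
Check eq3: (2)(-5) + (-2)(-5) + (-4)(0) = 0 = 0 ✓

x = -5, y = -5, z = 0


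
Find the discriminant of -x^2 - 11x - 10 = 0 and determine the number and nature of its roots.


For ax^2 + bx + c = 0, discriminant D = b^2 - 4ac
Here a = -1, b = -11, c = -10
D = (-11)^2 - 4(-1)(-10) = 121 - 40 = 81

D = 81 > 0 and is a perfect square (sqrt = 9)
The equation has 2 distinct real rational roots.

Discriminant = 81, 2 distinct real rational roots


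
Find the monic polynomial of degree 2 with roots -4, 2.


A monic polynomial with roots -4, 2 is:
p(x) = (x + 4)(x - 2)
After multiplying by (x + 4): x + 4
After multiplying by (x - 2): x^2 + 2x - 8

x^2 + 2x - 8


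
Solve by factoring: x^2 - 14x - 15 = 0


We need two numbers that multiply to -15 and add to -14.
Those numbers are -15 and 1 (since (-15) * 1 = -15 and (-15) + 1 = -14).
So x^2 - 14x - 15 = (x - 15)(x + 1) = 0
Setting each factor to zero: x = 15 or x = -1

x = -1, x = 15


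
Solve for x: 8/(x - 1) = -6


Multiply both sides by (x - 1): 8 = -6(x - 1)
Distribute: 8 = -6x + 6
-6x = 8 - 6 = 2
x = -1/3

x = -1/3


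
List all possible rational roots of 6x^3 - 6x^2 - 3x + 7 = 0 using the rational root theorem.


Rational root theorem: possible roots are ±p/q where:
  p divides the constant term (7): p ∈ {1, 7}
  q divides the leading coefficient (6): q ∈ {1, 2, 3, 6}

All possible rational roots: -7, -7/2, -7/3, -7/6, -1, -1/2, -1/3, -1/6, 1/6, 1/3, 1/2, 1, 7/6, 7/3, 7/2, 7

-7, -7/2, -7/3, -7/6, -1, -1/2, -1/3, -1/6, 1/6, 1/3, 1/2, 1, 7/6, 7/3, 7/2, 7


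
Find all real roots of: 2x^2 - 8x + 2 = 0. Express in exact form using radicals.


Using the quadratic formula: x = (-b ± sqrt(b^2 - 4ac)) / (2a)
Here a = 2, b = -8, c = 2
Discriminant = b^2 - 4ac = (-8)^2 - 4(2)(2) = 64 - 16 = 48
Since discriminant = 48 > 0, there are two real roots.
x = (8 ± 4*sqrt(3)) / 4
Simplifying: x = 2 ± sqrt(3)
Numerically: x ≈ 3.7321 or x ≈ 0.2679

x = 2 + sqrt(3) or x = 2 - sqrt(3)


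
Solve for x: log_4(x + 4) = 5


Convert to exponential form: x + 4 = 4^5 = 1024
x = 1024 - 4 = 1020
Check: log_4(1020 + 4) = log_4(1024) = log_4(1024) = 5 ✓

x = 1020


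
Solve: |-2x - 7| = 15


An absolute value equation |expr| = 15 gives two cases:
Case 1: -2x - 7 = 15
  -2x = 22, so x = -11
Case 2: -2x - 7 = -15
  -2x = -8, so x = 4

x = -11, x = 4


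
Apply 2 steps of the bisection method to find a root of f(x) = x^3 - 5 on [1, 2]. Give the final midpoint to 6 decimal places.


f(x) = x^3 - 5
f(1) = -4 < 0
f(2) = 3 > 0

Step 1: midpoint = (1.000000 + 2.000000)/2 = 1.500000
  f(1.500000) = -1.625000
  f(mid) < 0, so root is in [1.500000, 2.000000]

Step 2: midpoint = (1.500000 + 2.000000)/2 = 1.750000
  f(1.750000) = 0.359375
  f(mid) > 0, so root is in [1.500000, 1.750000]

midpoint = 1.750000


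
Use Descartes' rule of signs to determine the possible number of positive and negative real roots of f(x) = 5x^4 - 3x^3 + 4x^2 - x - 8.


Descartes' rule of signs:

For positive roots, count sign changes in f(x) = 5x^4 - 3x^3 + 4x^2 - x - 8:
Signs of coefficients: +, -, +, -, -
Number of sign changes: 3
Possible positive real roots: 3, 1

For negative roots, examine f(-x) = 5x^4 + 3x^3 + 4x^2 + x - 8:
Signs of coefficients: +, +, +, +, -
Number of sign changes: 1
Possible negative real roots: 1

Positive roots: 3 or 1; Negative roots: 1


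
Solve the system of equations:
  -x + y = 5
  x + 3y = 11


Using Cramer's rule:
Determinant D = (-1)(3) - (1)(1) = -3 - 1 = -4
Dx = (5)(3) - (11)(1) = 15 - 11 = 4
Dy = (-1)(11) - (1)(5) = -11 - 5 = -16
x = Dx/D = 4/-4 = -1
y = Dy/D = -16/-4 = 4

x = -1, y = 4


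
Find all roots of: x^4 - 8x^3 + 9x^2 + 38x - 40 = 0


Let p(x) = x^4 - 8x^3 + 9x^2 + 38x - 40. By the rational root theorem (leading coefficient 1), any rational root is an integer divisor of 40: try ±1, ±2, ... in turn.
Test x = 1: value = 0 ✓, so (x - 1) is a factor.
Synthetic division by (x - 1): bring down 1; 1(1) - 8 = -7; (-7)(1) + 9 = 2; 2(1) + 38 = 40; 40(1) - 40 = 0 → quotient x^3 - 7x^2 + 2x + 40, remainder 0.
Continue with the quotient x^3 - 7x^2 + 2x + 40 (candidates must divide 40; re-test x = 1 first in case it repeats).
Test x = 1: value = 36 ≠ 0.
Test x = -1: value = 30 ≠ 0.
Test x = 2: value = 24 ≠ 0.
Test x = -2: value = 0 ✓, so (x + 2) is a factor.
Synthetic division by (x + 2): bring down 1; 1(-2) - 7 = -9; (-9)(-2) + 2 = 20; 20(-2) + 40 = 0 → quotient x^2 - 9x + 20, remainder 0.
Solve the quadratic x^2 - 9x + 20 = 0: discriminant = (-9)^2 - 4(1)(20) = 81 - 80 = 1.
sqrt(1) = 1, so x = (9 ± 1)/2: x = 5 or x = 4.
Collecting all roots found:

x = -2, x = 1, x = 4, x = 5


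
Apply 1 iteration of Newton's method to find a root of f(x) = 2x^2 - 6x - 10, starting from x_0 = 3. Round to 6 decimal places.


Newton's method: x_(n+1) = x_n - f(x_n)/f'(x_n)
f(x) = 2x^2 - 6x - 10
f'(x) = 4x - 6

Iteration 1:
  f(3.000000) = -10.000000
  f'(3.000000) = 6.000000
  x_1 = 3.000000 - (-10.000000)/(6.000000) = 4.666667

x_1 = 4.666667


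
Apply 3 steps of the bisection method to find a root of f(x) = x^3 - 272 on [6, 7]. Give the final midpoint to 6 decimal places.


f(x) = x^3 - 272
f(6) = -56 < 0
f(7) = 71 > 0

Step 1: midpoint = (6.000000 + 7.000000)/2 = 6.500000
  f(6.500000) = 2.625000
  f(mid) > 0, so root is in [6.000000, 6.500000]

Step 2: midpoint = (6.000000 + 6.500000)/2 = 6.250000
  f(6.250000) = -27.859375
  f(mid) < 0, so root is in [6.250000, 6.500000]

Step 3: midpoint = (6.250000 + 6.500000)/2 = 6.375000
  f(6.375000) = -12.916016
  f(mid) < 0, so root is in [6.375000, 6.500000]

midpoint = 6.375000


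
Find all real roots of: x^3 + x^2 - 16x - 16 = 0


Let p(x) = x^3 + x^2 - 16x - 16. By the rational root theorem (leading coefficient 1), any rational root is an integer divisor of 16: try ±1, ±2, ... in turn.
Test x = 1: value = -30 ≠ 0.
Test x = -1: value = 0 ✓, so (x + 1) is a factor.
Synthetic division by (x + 1): bring down 1; 1(-1) + 1 = 0; 0(-1) - 16 = -16; (-16)(-1) - 16 = 0 → quotient x^2 - 16, remainder 0.
Solve the quadratic x^2 - 16 = 0: discriminant = 0^2 - 4(1)(-16) = 0 + 64 = 64.
sqrt(64) = 8, so x = (0 ± 8)/2: x = 4 or x = -4.

x = -4, x = -1, x = 4


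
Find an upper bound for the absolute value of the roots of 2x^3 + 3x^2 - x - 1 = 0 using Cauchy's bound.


Cauchy's bound: all roots r satisfy |r| <= 1 + max(|a_i/a_n|) for i = 0,...,n-1
where a_n is the leading coefficient.

Coefficients: [2, 3, -1, -1]
Leading coefficient a_n = 2
Ratios |a_i/a_n|: 3/2, 1/2, 1/2
Maximum ratio: 3/2
Cauchy's bound: |r| <= 1 + 3/2 = 5/2

Upper bound = 5/2


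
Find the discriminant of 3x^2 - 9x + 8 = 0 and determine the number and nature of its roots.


For ax^2 + bx + c = 0, discriminant D = b^2 - 4ac
Here a = 3, b = -9, c = 8
D = (-9)^2 - 4(3)(8) = 81 - 96 = -15

D = -15 < 0
The equation has no real roots (2 complex conjugate roots).

Discriminant = -15, no real roots (2 complex conjugate roots)


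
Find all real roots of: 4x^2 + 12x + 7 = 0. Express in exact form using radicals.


Using the quadratic formula: x = (-b ± sqrt(b^2 - 4ac)) / (2a)
Here a = 4, b = 12, c = 7
Discriminant = b^2 - 4ac = 12^2 - 4(4)(7) = 144 - 112 = 32
Since discriminant = 32 > 0, there are two real roots.
x = (-12 ± 4*sqrt(2)) / 8
Simplifying: x = (-3 ± sqrt(2)) / 2
Numerically: x ≈ -0.7929 or x ≈ -2.2071

x = (-3 + sqrt(2)) / 2 or x = (-3 - sqrt(2)) / 2


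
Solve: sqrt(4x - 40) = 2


Square both sides: 4x - 40 = 2^2 = 4
4x = 4 + 40 = 44
x = 11
Check: sqrt(4*11 - 40) = sqrt(4) = 2 ✓

x = 11


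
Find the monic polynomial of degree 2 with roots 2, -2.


A monic polynomial with roots 2, -2 is:
p(x) = (x - 2)(x + 2)
After multiplying by (x - 2): x - 2
After multiplying by (x + 2): x^2 - 4

x^2 - 4


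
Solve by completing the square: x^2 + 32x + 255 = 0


Start: x^2 + 32x + 255 = 0
Move constant: x^2 + 32x = -255
Half of 32 is 16, squared is 256
Add 256 to both sides: x^2 + 32x + 256 = 1
(x + 16)^2 = 1
x + 16 = ±1
x = -16 + 1 = -15 or x = -16 - 1 = -17

x = -17, x = -15


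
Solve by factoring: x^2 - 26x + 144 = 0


We need two numbers that multiply to 144 and add to -26.
Those numbers are -8 and -18 (since (-8) * (-18) = 144 and (-8) + (-18) = -26).
So x^2 - 26x + 144 = (x - 8)(x - 18) = 0
Setting each factor to zero: x = 8 or x = 18

x = 8, x = 18


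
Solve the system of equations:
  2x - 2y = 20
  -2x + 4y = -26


Using Cramer's rule:
Determinant D = (2)(4) - (-2)(-2) = 8 - 4 = 4
Dx = (20)(4) - (-26)(-2) = 80 - 52 = 28
Dy = (2)(-26) - (-2)(20) = -52 + 40 = -12
x = Dx/D = 28/4 = 7
y = Dy/D = -12/4 = -3

x = 7, y = -3


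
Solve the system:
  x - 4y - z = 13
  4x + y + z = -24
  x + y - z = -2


Using Cramer's rule. Expand each determinant along the first row.
D  = 1*[1*(-1) - 1*1] - (-4)*[4*(-1) - 1*1] + (-1)*[4*1 - 1*1]
  = 1*(-2) - (-4)*(-5) + (-1)*(3) = -25
Dx = 13*[1*(-1) - 1*1] - (-4)*[(-24)*(-1) - 1*(-2)] + (-1)*[(-24)*1 - 1*(-2)]
  = 13*(-2) - (-4)*(26) + (-1)*(-22) = 100
Dy = 1*[(-24)*(-1) - 1*(-2)] - 13*[4*(-1) - 1*1] + (-1)*[4*(-2) - (-24)*1]
  = 1*(26) - 13*(-5) + (-1)*(16) = 75
Dz = 1*[1*(-2) - (-24)*1] - (-4)*[4*(-2) - (-24)*1] + 13*[4*1 - 1*1]
  = 1*(22) - (-4)*(16) + 13*(3) = 125
x = Dx/D = 100/-25 = -4, y = Dy/D = 75/-25 = -3, z = Dz/D = 125/-25 = -5
Check eq1: (1)(-4) + (-4)(-3) + (-1)(-5) = 13 = 13 ✓
Check eq2: (4)(-4) + (1)(-3) + (1)(-5) = -24 = -24 ✓
Check eq3: (1)(-4) + (1)(-3) + (-1)(-5) = -2 = -2 ✓

x = -4, y = -3, z = -5


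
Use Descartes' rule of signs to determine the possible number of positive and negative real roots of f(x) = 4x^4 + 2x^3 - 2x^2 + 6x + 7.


Descartes' rule of signs:

For positive roots, count sign changes in f(x) = 4x^4 + 2x^3 - 2x^2 + 6x + 7:
Signs of coefficients: +, +, -, +, +
Number of sign changes: 2
Possible positive real roots: 2, 0

For negative roots, examine f(-x) = 4x^4 - 2x^3 - 2x^2 - 6x + 7:
Signs of coefficients: +, -, -, -, +
Number of sign changes: 2
Possible negative real roots: 2, 0

Positive roots: 2 or 0; Negative roots: 2 or 0


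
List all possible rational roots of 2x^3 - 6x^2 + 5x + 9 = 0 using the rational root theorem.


Rational root theorem: possible roots are ±p/q where:
  p divides the constant term (9): p ∈ {1, 3, 9}
  q divides the leading coefficient (2): q ∈ {1, 2}

All possible rational roots: -9, -9/2, -3, -3/2, -1, -1/2, 1/2, 1, 3/2, 3, 9/2, 9

-9, -9/2, -3, -3/2, -1, -1/2, 1/2, 1, 3/2, 3, 9/2, 9


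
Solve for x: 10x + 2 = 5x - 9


Starting with: 10x + 2 = 5x - 9
Move all x terms to left: (10 - 5)x = -9 - 2
Simplify: 5x = -11
Divide both sides by 5: x = -11/5

x = -11/5


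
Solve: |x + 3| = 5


An absolute value equation |expr| = 5 gives two cases:
Case 1: x + 3 = 5
  x = 2, so x = 2
Case 2: x + 3 = -5
  x = -8, so x = -8

x = -8, x = 2


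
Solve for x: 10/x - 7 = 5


Subtract -7 from both sides: 10/x = 12
Multiply both sides by x: 10 = 12 * x
Divide by 12: x = 5/6

x = 5/6


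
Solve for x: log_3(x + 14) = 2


Convert to exponential form: x + 14 = 3^2 = 9
x = 9 - 14 = -5
Check: log_3(-5 + 14) = log_3(9) = log_3(9) = 2 ✓

x = -5


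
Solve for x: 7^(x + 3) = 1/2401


Express both sides with the same base.
1/2401 = 7^(-4)
Since the bases match, equate exponents: x + 3 = -4
So x = -4 - (3) = -7

x = -7


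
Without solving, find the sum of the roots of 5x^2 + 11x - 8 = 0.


By Vieta's formulas for ax^2 + bx + c = 0:
  Sum of roots = -b/a
  Product of roots = c/a

Here a = 5, b = 11, c = -8
Sum = -(11)/5 = -11/5
Product = -8/5 = -8/5

Sum = -11/5


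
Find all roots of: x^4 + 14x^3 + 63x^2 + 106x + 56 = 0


Let p(x) = x^4 + 14x^3 + 63x^2 + 106x + 56. By the rational root theorem (leading coefficient 1), any rational root is an integer divisor of 56: try ±1, ±2, ... in turn.
Test x = 1: value = 240 ≠ 0.
Test x = -1: value = 0 ✓, so (x + 1) is a factor.
Synthetic division by (x + 1): bring down 1; 1(-1) + 14 = 13; 13(-1) + 63 = 50; 50(-1) + 106 = 56; 56(-1) + 56 = 0 → quotient x^3 + 13x^2 + 50x + 56, remainder 0.
Continue with the quotient x^3 + 13x^2 + 50x + 56 (candidates must divide 56; re-test x = -1 first in case it repeats).
Test x = -1: value = 18 ≠ 0.
Test x = 2: value = 216 ≠ 0.
Test x = -2: value = 0 ✓, so (x + 2) is a factor.
Synthetic division by (x + 2): bring down 1; 1(-2) + 13 = 11; 11(-2) + 50 = 28; 28(-2) + 56 = 0 → quotient x^2 + 11x + 28, remainder 0.
Solve the quadratic x^2 + 11x + 28 = 0: discriminant = 11^2 - 4(1)(28) = 121 - 112 = 9.
sqrt(9) = 3, so x = (-11 ± 3)/2: x = -4 or x = -7.
Collecting all roots found:

x = -7, x = -4, x = -2, x = -1


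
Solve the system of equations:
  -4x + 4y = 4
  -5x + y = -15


Using Cramer's rule:
Determinant D = (-4)(1) - (-5)(4) = -4 + 20 = 16
Dx = (4)(1) - (-15)(4) = 4 + 60 = 64
Dy = (-4)(-15) - (-5)(4) = 60 + 20 = 80
x = Dx/D = 64/16 = 4
y = Dy/D = 80/16 = 5

x = 4, y = 5


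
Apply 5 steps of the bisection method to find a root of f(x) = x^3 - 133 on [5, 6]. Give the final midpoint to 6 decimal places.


f(x) = x^3 - 133
f(5) = -8 < 0
f(6) = 83 > 0

Step 1: midpoint = (5.000000 + 6.000000)/2 = 5.500000
  f(5.500000) = 33.375000
  f(mid) > 0, so root is in [5.000000, 5.500000]

Step 2: midpoint = (5.000000 + 5.500000)/2 = 5.250000
  f(5.250000) = 11.703125
  f(mid) > 0, so root is in [5.000000, 5.250000]

Step 3: midpoint = (5.000000 + 5.250000)/2 = 5.125000
  f(5.125000) = 1.611328
  f(mid) > 0, so root is in [5.000000, 5.125000]

Step 4: midpoint = (5.000000 + 5.125000)/2 = 5.062500
  f(5.062500) = -3.253662
  f(mid) < 0, so root is in [5.062500, 5.125000]

Step 5: midpoint = (5.062500 + 5.125000)/2 = 5.093750
  f(5.093750) = -0.836090
  f(mid) < 0, so root is in [5.093750, 5.125000]

midpoint = 5.093750


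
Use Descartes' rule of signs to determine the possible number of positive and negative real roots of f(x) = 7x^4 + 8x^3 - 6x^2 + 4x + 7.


Descartes' rule of signs:

For positive roots, count sign changes in f(x) = 7x^4 + 8x^3 - 6x^2 + 4x + 7:
Signs of coefficients: +, +, -, +, +
Number of sign changes: 2
Possible positive real roots: 2, 0

For negative roots, examine f(-x) = 7x^4 - 8x^3 - 6x^2 - 4x + 7:
Signs of coefficients: +, -, -, -, +
Number of sign changes: 2
Possible negative real roots: 2, 0

Positive roots: 2 or 0; Negative roots: 2 or 0


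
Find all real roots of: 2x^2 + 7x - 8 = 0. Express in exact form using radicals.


Using the quadratic formula: x = (-b ± sqrt(b^2 - 4ac)) / (2a)
Here a = 2, b = 7, c = -8
Discriminant = b^2 - 4ac = 7^2 - 4(2)(-8) = 49 + 64 = 113
Since discriminant = 113 > 0, there are two real roots.
x = (-7 ± sqrt(113)) / 4
Numerically: x ≈ 0.9075 or x ≈ -4.4075

x = (-7 + sqrt(113)) / 4 or x = (-7 - sqrt(113)) / 4


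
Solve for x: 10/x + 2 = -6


Subtract 2 from both sides: 10/x = -8
Multiply both sides by x: 10 = -8 * x
Divide by -8: x = -5/4

x = -5/4


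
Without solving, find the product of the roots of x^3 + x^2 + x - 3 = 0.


By Vieta's formulas for x^3 + bx^2 + cx + d = 0:
  r1 + r2 + r3 = -b/a = -1
  r1*r2 + r1*r3 + r2*r3 = c/a = 1
  r1*r2*r3 = -d/a = 3


Product = 3


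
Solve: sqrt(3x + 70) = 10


Square both sides: 3x + 70 = 10^2 = 100
3x = 100 - 70 = 30
x = 10
Check: sqrt(3*10 + 70) = sqrt(100) = 10 ✓

x = 10


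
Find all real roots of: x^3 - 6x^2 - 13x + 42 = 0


Let p(x) = x^3 - 6x^2 - 13x + 42. By the rational root theorem (leading coefficient 1), any rational root is an integer divisor of 42: try ±1, ±2, ... in turn.
Test x = 1: value = 24 ≠ 0.
Test x = -1: value = 48 ≠ 0.
Test x = 2: value = 0 ✓, so (x - 2) is a factor.
Synthetic division by (x - 2): bring down 1; 1(2) - 6 = -4; (-4)(2) - 13 = -21; (-21)(2) + 42 = 0 → quotient x^2 - 4x - 21, remainder 0.
Solve the quadratic x^2 - 4x - 21 = 0: discriminant = (-4)^2 - 4(1)(-21) = 16 + 84 = 100.
sqrt(100) = 10, so x = (4 ± 10)/2: x = 7 or x = -3.

x = -3, x = 2, x = 7


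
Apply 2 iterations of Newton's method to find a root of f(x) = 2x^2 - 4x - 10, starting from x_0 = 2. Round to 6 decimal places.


Newton's method: x_(n+1) = x_n - f(x_n)/f'(x_n)
f(x) = 2x^2 - 4x - 10
f'(x) = 4x - 4

Iteration 1:
  f(2.000000) = -10.000000
  f'(2.000000) = 4.000000
  x_1 = 2.000000 - (-10.000000)/(4.000000) = 4.500000

Iteration 2:
  f(4.500000) = 12.500000
  f'(4.500000) = 14.000000
  x_2 = 4.500000 - (12.500000)/(14.000000) = 3.607143

x_2 = 3.607143


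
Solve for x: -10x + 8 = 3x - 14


Starting with: -10x + 8 = 3x - 14
Move all x terms to left: (-10 - 3)x = -14 - 8
Simplify: -13x = -22
Divide both sides by -13: x = 22/13

x = 22/13


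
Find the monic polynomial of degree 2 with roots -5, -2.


A monic polynomial with roots -5, -2 is:
p(x) = (x + 5)(x + 2)
After multiplying by (x + 5): x + 5
After multiplying by (x + 2): x^2 + 7x + 10

x^2 + 7x + 10


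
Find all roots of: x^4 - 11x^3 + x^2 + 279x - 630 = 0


Let p(x) = x^4 - 11x^3 + x^2 + 279x - 630. By the rational root theorem (leading coefficient 1), any rational root is an integer divisor of 630: try ±1, ±2, ... in turn.
Test x = 1: value = -360 ≠ 0.
Test x = -1: value = -896 ≠ 0.
Test x = 2: value = -140 ≠ 0.
Test x = -2: value = -1080 ≠ 0.
Test x = 3: value = 0 ✓, so (x - 3) is a factor.
Synthetic division by (x - 3): bring down 1; 1(3) - 11 = -8; (-8)(3) + 1 = -23; (-23)(3) + 279 = 210; 210(3) - 630 = 0 → quotient x^3 - 8x^2 - 23x + 210, remainder 0.
Continue with the quotient x^3 - 8x^2 - 23x + 210 (candidates must divide 210; re-test x = 3 first in case it repeats).
Test x = 3: value = 96 ≠ 0.
Test x = -3: value = 180 ≠ 0.
Test x = 5: value = 20 ≠ 0.
Test x = -5: value = 0 ✓, so (x + 5) is a factor.
Synthetic division by (x + 5): bring down 1; 1(-5) - 8 = -13; (-13)(-5) - 23 = 42; 42(-5) + 210 = 0 → quotient x^2 - 13x + 42, remainder 0.
Solve the quadratic x^2 - 13x + 42 = 0: discriminant = (-13)^2 - 4(1)(42) = 169 - 168 = 1.
sqrt(1) = 1, so x = (13 ± 1)/2: x = 7 or x = 6.
Collecting all roots found:

x = -5, x = 3, x = 6, x = 7


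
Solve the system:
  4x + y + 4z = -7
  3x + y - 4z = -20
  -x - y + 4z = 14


Using Cramer's rule. Expand each determinant along the first row.
D  = 4*[1*4 - (-4)*(-1)] - 1*[3*4 - (-4)*(-1)] + 4*[3*(-1) - 1*(-1)]
  = 4*(0) - 1*(8) + 4*(-2) = -16
Dx = (-7)*[1*4 - (-4)*(-1)] - 1*[(-20)*4 - (-4)*14] + 4*[(-20)*(-1) - 1*14]
  = (-7)*(0) - 1*(-24) + 4*(6) = 48
Dy = 4*[(-20)*4 - (-4)*14] - (-7)*[3*4 - (-4)*(-1)] + 4*[3*14 - (-20)*(-1)]
  = 4*(-24) - (-7)*(8) + 4*(22) = 48
Dz = 4*[1*14 - (-20)*(-1)] - 1*[3*14 - (-20)*(-1)] + (-7)*[3*(-1) - 1*(-1)]
  = 4*(-6) - 1*(22) + (-7)*(-2) = -32
x = Dx/D = 48/-16 = -3, y = Dy/D = 48/-16 = -3, z = Dz/D = -32/-16 = 2
Check eq1: (4)(-3) + (1)(-3) + (4)(2) = -7 = -7 ✓
Check eq2: (3)(-3) + (1)(-3) + (-4)(2) = -20 = -20 ✓
Check eq3: (-1)(-3) + (-1)(-3) + (4)(2) = 14 = 14 ✓

x = -3, y = -3, z = 2


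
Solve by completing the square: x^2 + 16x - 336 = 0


Start: x^2 + 16x - 336 = 0
Move constant: x^2 + 16x = 336
Half of 16 is 8, squared is 64
Add 64 to both sides: x^2 + 16x + 64 = 400
(x + 8)^2 = 400
x + 8 = ±20
x = -8 + 20 = 12 or x = -8 - 20 = -28

x = -28, x = 12


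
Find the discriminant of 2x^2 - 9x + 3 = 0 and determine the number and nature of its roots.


For ax^2 + bx + c = 0, discriminant D = b^2 - 4ac
Here a = 2, b = -9, c = 3
D = (-9)^2 - 4(2)(3) = 81 - 24 = 57

D = 57 > 0 but not a perfect square
The equation has 2 distinct real irrational roots.

Discriminant = 57, 2 distinct real irrational roots


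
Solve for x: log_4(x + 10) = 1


Convert to exponential form: x + 10 = 4^1 = 4
x = 4 - 10 = -6
Check: log_4(-6 + 10) = log_4(4) = log_4(4) = 1 ✓

x = -6


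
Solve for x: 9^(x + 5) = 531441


Express both sides with the same base.
531441 = 9^6
Since the bases match, equate exponents: x + 5 = 6
So x = 6 - (5) = 1

x = 1


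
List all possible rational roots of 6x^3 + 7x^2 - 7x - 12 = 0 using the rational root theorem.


Rational root theorem: possible roots are ±p/q where:
  p divides the constant term (-12): p ∈ {1, 2, 3, 4, 6, 12}
  q divides the leading coefficient (6): q ∈ {1, 2, 3, 6}

All possible rational roots: -12, -6, -4, -3, -2, -3/2, -4/3, -1, -2/3, -1/2, -1/3, -1/6, 1/6, 1/3, 1/2, 2/3, 1, 4/3, 3/2, 2, 3, 4, 6, 12

-12, -6, -4, -3, -2, -3/2, -4/3, -1, -2/3, -1/2, -1/3, -1/6, 1/6, 1/3, 1/2, 2/3, 1, 4/3, 3/2, 2, 3, 4, 6, 12


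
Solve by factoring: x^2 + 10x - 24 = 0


We need two numbers that multiply to -24 and add to 10.
Those numbers are 12 and -2 (since 12 * (-2) = -24 and 12 + (-2) = 10).
So x^2 + 10x - 24 = (x + 12)(x - 2) = 0
Setting each factor to zero: x = -12 or x = 2

x = -12, x = 2


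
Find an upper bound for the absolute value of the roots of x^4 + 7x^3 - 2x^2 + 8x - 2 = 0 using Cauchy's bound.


Cauchy's bound: all roots r satisfy |r| <= 1 + max(|a_i/a_n|) for i = 0,...,n-1
where a_n is the leading coefficient.

Coefficients: [1, 7, -2, 8, -2]
Leading coefficient a_n = 1
Ratios |a_i/a_n|: 7, 2, 8, 2
Maximum ratio: 8
Cauchy's bound: |r| <= 1 + 8 = 9

Upper bound = 9


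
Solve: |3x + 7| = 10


An absolute value equation |expr| = 10 gives two cases:
Case 1: 3x + 7 = 10
  3x = 3, so x = 1
Case 2: 3x + 7 = -10
  3x = -17, so x = -17/3

x = -17/3, x = 1


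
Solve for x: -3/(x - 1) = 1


Multiply both sides by (x - 1): -3 = 1(x - 1)
Distribute: -3 = x - 1
x = -3 + 1 = -2
x = -2

x = -2


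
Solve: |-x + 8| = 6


An absolute value equation |expr| = 6 gives two cases:
Case 1: -x + 8 = 6
  -x = -2, so x = 2
Case 2: -x + 8 = -6
  -x = -14, so x = 14

x = 2, x = 14


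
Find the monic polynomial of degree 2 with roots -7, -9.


A monic polynomial with roots -7, -9 is:
p(x) = (x + 7)(x + 9)
After multiplying by (x + 7): x + 7
After multiplying by (x + 9): x^2 + 16x + 63

x^2 + 16x + 63


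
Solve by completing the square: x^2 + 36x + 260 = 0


Start: x^2 + 36x + 260 = 0
Move constant: x^2 + 36x = -260
Half of 36 is 18, squared is 324
Add 324 to both sides: x^2 + 36x + 324 = 64
(x + 18)^2 = 64
x + 18 = ±8
x = -18 + 8 = -10 or x = -18 - 8 = -26

x = -26, x = -10


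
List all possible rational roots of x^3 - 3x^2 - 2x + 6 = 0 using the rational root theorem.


Rational root theorem: possible roots are ±p/q where:
  p divides the constant term (6): p ∈ {1, 2, 3, 6}
  q divides the leading coefficient (1): q ∈ {1}

All possible rational roots: -6, -3, -2, -1, 1, 2, 3, 6

-6, -3, -2, -1, 1, 2, 3, 6


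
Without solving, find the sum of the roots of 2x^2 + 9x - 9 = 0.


By Vieta's formulas for ax^2 + bx + c = 0:
  Sum of roots = -b/a
  Product of roots = c/a

Here a = 2, b = 9, c = -9
Sum = -(9)/2 = -9/2
Product = -9/2 = -9/2

Sum = -9/2


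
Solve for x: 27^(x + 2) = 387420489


Express both sides with the same base.
387420489 = 27^6
Since the bases match, equate exponents: x + 2 = 6
So x = 6 - (2) = 4

x = 4


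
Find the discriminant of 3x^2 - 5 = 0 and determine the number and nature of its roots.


For ax^2 + bx + c = 0, discriminant D = b^2 - 4ac
Here a = 3, b = 0, c = -5
D = (0)^2 - 4(3)(-5) = 0 + 60 = 60

D = 60 > 0 but not a perfect square
The equation has 2 distinct real irrational roots.

Discriminant = 60, 2 distinct real irrational roots


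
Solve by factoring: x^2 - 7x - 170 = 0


We need two numbers that multiply to -170 and add to -7.
Those numbers are 10 and -17 (since 10 * (-17) = -170 and 10 + (-17) = -7).
So x^2 - 7x - 170 = (x + 10)(x - 17) = 0
Setting each factor to zero: x = -10 or x = 17

x = -10, x = 17


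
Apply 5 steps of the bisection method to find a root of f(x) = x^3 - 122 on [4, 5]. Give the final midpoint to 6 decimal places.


f(x) = x^3 - 122
f(4) = -58 < 0
f(5) = 3 > 0

Step 1: midpoint = (4.000000 + 5.000000)/2 = 4.500000
  f(4.500000) = -30.875000
  f(mid) < 0, so root is in [4.500000, 5.000000]

Step 2: midpoint = (4.500000 + 5.000000)/2 = 4.750000
  f(4.750000) = -14.828125
  f(mid) < 0, so root is in [4.750000, 5.000000]

Step 3: midpoint = (4.750000 + 5.000000)/2 = 4.875000
  f(4.875000) = -6.142578
  f(mid) < 0, so root is in [4.875000, 5.000000]

Step 4: midpoint = (4.875000 + 5.000000)/2 = 4.937500
  f(4.937500) = -1.629150
  f(mid) < 0, so root is in [4.937500, 5.000000]

Step 5: midpoint = (4.937500 + 5.000000)/2 = 4.968750
  f(4.968750) = 0.670868
  f(mid) > 0, so root is in [4.937500, 4.968750]

midpoint = 4.968750


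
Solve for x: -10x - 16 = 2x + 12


Starting with: -10x - 16 = 2x + 12
Move all x terms to left: (-10 - 2)x = 12 + 16
Simplify: -12x = 28
Divide both sides by -12: x = -7/3

x = -7/3


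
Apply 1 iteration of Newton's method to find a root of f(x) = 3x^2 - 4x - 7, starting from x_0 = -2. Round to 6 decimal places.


Newton's method: x_(n+1) = x_n - f(x_n)/f'(x_n)
f(x) = 3x^2 - 4x - 7
f'(x) = 6x - 4

Iteration 1:
  f(-2.000000) = 13.000000
  f'(-2.000000) = -16.000000
  x_1 = -2.000000 - (13.000000)/(-16.000000) = -1.187500

x_1 = -1.187500


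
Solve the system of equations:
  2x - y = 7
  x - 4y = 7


Using Cramer's rule:
Determinant D = (2)(-4) - (1)(-1) = -8 + 1 = -7
Dx = (7)(-4) - (7)(-1) = -28 + 7 = -21
Dy = (2)(7) - (1)(7) = 14 - 7 = 7
x = Dx/D = -21/-7 = 3
y = Dy/D = 7/-7 = -1

x = 3, y = -1


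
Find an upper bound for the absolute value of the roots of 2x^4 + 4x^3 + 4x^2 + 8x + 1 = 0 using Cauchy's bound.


Cauchy's bound: all roots r satisfy |r| <= 1 + max(|a_i/a_n|) for i = 0,...,n-1
where a_n is the leading coefficient.

Coefficients: [2, 4, 4, 8, 1]
Leading coefficient a_n = 2
Ratios |a_i/a_n|: 2, 2, 4, 1/2
Maximum ratio: 4
Cauchy's bound: |r| <= 1 + 4 = 5

Upper bound = 5


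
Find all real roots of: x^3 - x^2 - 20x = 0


The constant term is 0, so x = 0 is a root. Factor out x:
  x(x^2 - x - 20) = 0
Solve the quadratic x^2 - x - 20 = 0: discriminant = (-1)^2 - 4(1)(-20) = 1 + 80 = 81.
sqrt(81) = 9, so x = (1 ± 9)/2: x = 5 or x = -4.

x = -4, x = 0, x = 5


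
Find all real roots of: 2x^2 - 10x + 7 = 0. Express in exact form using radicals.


Using the quadratic formula: x = (-b ± sqrt(b^2 - 4ac)) / (2a)
Here a = 2, b = -10, c = 7
Discriminant = b^2 - 4ac = (-10)^2 - 4(2)(7) = 100 - 56 = 44
Since discriminant = 44 > 0, there are two real roots.
x = (10 ± 2*sqrt(11)) / 4
Simplifying: x = (5 ± sqrt(11)) / 2
Numerically: x ≈ 4.1583 or x ≈ 0.8417

x = (5 + sqrt(11)) / 2 or x = (5 - sqrt(11)) / 2


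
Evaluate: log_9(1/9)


We need the exponent such that 9^? = 1/9
9^(-1) = 1/9^1 = 1/9
Therefore log_9(1/9) = -1

-1


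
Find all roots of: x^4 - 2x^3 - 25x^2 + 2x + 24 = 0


Let p(x) = x^4 - 2x^3 - 25x^2 + 2x + 24. By the rational root theorem (leading coefficient 1), any rational root is an integer divisor of 24: try ±1, ±2, ... in turn.
Test x = 1: value = 0 ✓, so (x - 1) is a factor.
Synthetic division by (x - 1): bring down 1; 1(1) - 2 = -1; (-1)(1) - 25 = -26; (-26)(1) + 2 = -24; (-24)(1) + 24 = 0 → quotient x^3 - x^2 - 26x - 24, remainder 0.
Continue with the quotient x^3 - x^2 - 26x - 24 (candidates must divide 24; re-test x = 1 first in case it repeats).
Test x = 1: value = -50 ≠ 0.
Test x = -1: value = 0 ✓, so (x + 1) is a factor.
Synthetic division by (x + 1): bring down 1; 1(-1) - 1 = -2; (-2)(-1) - 26 = -24; (-24)(-1) - 24 = 0 → quotient x^2 - 2x - 24, remainder 0.
Solve the quadratic x^2 - 2x - 24 = 0: discriminant = (-2)^2 - 4(1)(-24) = 4 + 96 = 100.
sqrt(100) = 10, so x = (2 ± 10)/2: x = 6 or x = -4.
Collecting all roots found:

x = -4, x = -1, x = 1, x = 6


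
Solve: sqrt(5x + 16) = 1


Square both sides: 5x + 16 = 1^2 = 1
5x = 1 - 16 = -15
x = -3
Check: sqrt(5*(-3) + 16) = sqrt(1) = 1 ✓

x = -3


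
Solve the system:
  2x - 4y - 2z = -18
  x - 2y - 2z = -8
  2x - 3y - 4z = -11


Using Cramer's rule. Expand each determinant along the first row.
D  = 2*[(-2)*(-4) - (-2)*(-3)] - (-4)*[1*(-4) - (-2)*2] + (-2)*[1*(-3) - (-2)*2]
  = 2*(2) - (-4)*(0) + (-2)*(1) = 2
Dx = (-18)*[(-2)*(-4) - (-2)*(-3)] - (-4)*[(-8)*(-4) - (-2)*(-11)] + (-2)*[(-8)*(-3) - (-2)*(-11)]
  = (-18)*(2) - (-4)*(10) + (-2)*(2) = 0
Dy = 2*[(-8)*(-4) - (-2)*(-11)] - (-18)*[1*(-4) - (-2)*2] + (-2)*[1*(-11) - (-8)*2]
  = 2*(10) - (-18)*(0) + (-2)*(5) = 10
Dz = 2*[(-2)*(-11) - (-8)*(-3)] - (-4)*[1*(-11) - (-8)*2] + (-18)*[1*(-3) - (-2)*2]
  = 2*(-2) - (-4)*(5) + (-18)*(1) = -2
x = Dx/D = 0/2 = 0, y = Dy/D = 10/2 = 5, z = Dz/D = -2/2 = -1
Check eq1: (2)(0) + (-4)(5) + (-2)(-1) = -18 = -18 ✓
Check eq2: (1)(0) + (-2)(5) + (-2)(-1) = -8 = -8 ✓
Check eq3: (2)(0) + (-3)(5) + (-4)(-1) = -11 = -11 ✓

x = 0, y = 5, z = -1


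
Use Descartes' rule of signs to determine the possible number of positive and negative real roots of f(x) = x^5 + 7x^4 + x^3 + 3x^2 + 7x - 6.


Descartes' rule of signs:

For positive roots, count sign changes in f(x) = x^5 + 7x^4 + x^3 + 3x^2 + 7x - 6:
Signs of coefficients: +, +, +, +, +, -
Number of sign changes: 1
Possible positive real roots: 1

For negative roots, examine f(-x) = -x^5 + 7x^4 - x^3 + 3x^2 - 7x - 6:
Signs of coefficients: -, +, -, +, -, -
Number of sign changes: 4
Possible negative real roots: 4, 2, 0

Positive roots: 1; Negative roots: 4 or 2 or 0


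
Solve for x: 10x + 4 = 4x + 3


Starting with: 10x + 4 = 4x + 3
Move all x terms to left: (10 - 4)x = 3 - 4
Simplify: 6x = -1
Divide both sides by 6: x = -1/6

x = -1/6


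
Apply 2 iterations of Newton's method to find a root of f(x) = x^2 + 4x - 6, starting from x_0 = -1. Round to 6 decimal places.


Newton's method: x_(n+1) = x_n - f(x_n)/f'(x_n)
f(x) = x^2 + 4x - 6
f'(x) = 2x + 4

Iteration 1:
  f(-1.000000) = -9.000000
  f'(-1.000000) = 2.000000
  x_1 = -1.000000 - (-9.000000)/(2.000000) = 3.500000

Iteration 2:
  f(3.500000) = 20.250000
  f'(3.500000) = 11.000000
  x_2 = 3.500000 - (20.250000)/(11.000000) = 1.659091

x_2 = 1.659091


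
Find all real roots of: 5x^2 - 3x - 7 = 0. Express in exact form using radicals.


Using the quadratic formula: x = (-b ± sqrt(b^2 - 4ac)) / (2a)
Here a = 5, b = -3, c = -7
Discriminant = b^2 - 4ac = (-3)^2 - 4(5)(-7) = 9 + 140 = 149
Since discriminant = 149 > 0, there are two real roots.
x = (3 ± sqrt(149)) / 10
Numerically: x ≈ 1.5207 or x ≈ -0.9207

x = (3 + sqrt(149)) / 10 or x = (3 - sqrt(149)) / 10


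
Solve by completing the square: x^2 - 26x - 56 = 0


Start: x^2 - 26x - 56 = 0
Move constant: x^2 - 26x = 56
Half of -26 is -13, squared is 169
Add 169 to both sides: x^2 - 26x + 169 = 225
(x - 13)^2 = 225
x - 13 = ±15
x = 13 + 15 = 28 or x = 13 - 15 = -2

x = -2, x = 28


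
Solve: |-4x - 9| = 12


An absolute value equation |expr| = 12 gives two cases:
Case 1: -4x - 9 = 12
  -4x = 21, so x = -21/4
Case 2: -4x - 9 = -12
  -4x = -3, so x = 3/4

x = -21/4, x = 3/4


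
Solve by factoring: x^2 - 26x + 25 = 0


We need two numbers that multiply to 25 and add to -26.
Those numbers are -25 and -1 (since (-25) * (-1) = 25 and (-25) + (-1) = -26).
So x^2 - 26x + 25 = (x - 25)(x - 1) = 0
Setting each factor to zero: x = 25 or x = 1

x = 1, x = 25


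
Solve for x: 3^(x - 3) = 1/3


Express both sides with the same base.
1/3 = 3^(-1)
Since the bases match, equate exponents: x - 3 = -1
So x = -1 - (-3) = 2

x = 2


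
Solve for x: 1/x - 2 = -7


Subtract -2 from both sides: 1/x = -5
Multiply both sides by x: 1 = -5 * x
Divide by -5: x = -1/5

x = -1/5
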